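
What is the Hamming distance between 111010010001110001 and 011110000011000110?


Count differing positions: ^ . . ^ . . . ^ . . ^ . ^ ^ . ^ ^ ^ = 9 differences

9


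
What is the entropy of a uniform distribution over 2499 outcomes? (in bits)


H = log2(n) = log2(2499) = 11.2871

11.2871 bits


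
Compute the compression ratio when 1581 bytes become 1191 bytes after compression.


Ratio = original / compressed = 1581 / 1191 = 1.3275

1.3275


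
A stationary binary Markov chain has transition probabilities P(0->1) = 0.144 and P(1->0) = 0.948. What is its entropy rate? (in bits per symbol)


Stationary distribution: pi_0 = p10/(p01+p10) = 0.8681, pi_1 = 0.1319. Entropy rate H' = pi_0*H(p01) + pi_1*H(p10) = 0.8681*0.5946 + 0.1319*0.2948 = 0.5551

0.5551 bits/symbol


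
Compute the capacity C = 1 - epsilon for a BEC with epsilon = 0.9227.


C = 1 - epsilon = 1 - 0.9227 = 0.0773

0.0773 bits


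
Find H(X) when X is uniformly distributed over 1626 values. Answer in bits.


H = log2(n) = log2(1626) = 10.6671

10.6671 bits


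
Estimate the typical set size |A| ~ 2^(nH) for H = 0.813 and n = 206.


log2|A_typical| = nH = 206 * 0.813 = 167.478, so |A_typical| ~ 2^167.478 = 2.606e+50

2.606e+50


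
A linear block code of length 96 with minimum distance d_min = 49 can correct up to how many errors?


Correction capability = floor((d-1)/2) = floor((49-1)/2) = 24

24 errors


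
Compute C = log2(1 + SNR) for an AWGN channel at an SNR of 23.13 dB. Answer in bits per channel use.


SNR_linear = 10^(23.13/10) = 205.5891; C = log2(1 + SNR_linear) = log2(1 + 205.5891) = 7.6906

7.6906 bits/channel use


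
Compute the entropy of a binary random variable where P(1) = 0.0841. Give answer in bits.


H = -p*log2(p) - (1-p)*log2(1-p). -0.0841*log2(0.0841) = 0.300384; -0.9159*log2(0.9159) = 0.116079. H = 0.300384 + 0.116079 = 0.4165

0.4165 bits


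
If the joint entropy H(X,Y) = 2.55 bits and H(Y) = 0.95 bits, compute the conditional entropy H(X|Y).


H(X|Y) = H(X,Y) - H(Y) = 2.55 - 0.95 = 1.6

1.6 bits


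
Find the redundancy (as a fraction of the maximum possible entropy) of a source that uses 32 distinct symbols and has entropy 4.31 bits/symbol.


H_max = log2(K) = log2(32) = 5.0 bits/symbol. Redundancy = 1 - H/H_max = 1 - 4.31/5.0 = 1 - 0.862 = 0.138

0.138


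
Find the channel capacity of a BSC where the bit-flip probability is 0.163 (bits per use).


H(p) = -p*log2(p) - (1-p)*log2(1-p) = -0.163*log2(0.163) - 0.837*log2(0.837) = 0.426580 + 0.214858 = 0.6414. C = 1 - H(p) = 1 - 0.6414 = 0.3586

0.3586 bits


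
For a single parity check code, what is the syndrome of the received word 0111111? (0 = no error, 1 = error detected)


Syndrome = XOR of all bits = 0 XOR 1 XOR 1 XOR 1 XOR 1 XOR 1 XOR 1 = 0

0


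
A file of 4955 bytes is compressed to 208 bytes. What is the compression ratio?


Ratio = original / compressed = 4955 / 208 = 23.8221

23.8221


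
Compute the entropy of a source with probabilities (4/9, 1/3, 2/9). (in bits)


H = -sum(p_i * log2(p_i)). Terms: -(4/9)*log2(4/9) = 0.519967; -(1/3)*log2(1/3) = 0.528321; -(2/9)*log2(2/9) = 0.482206. H = 0.519967 + 0.528321 + 0.482206 = 1.5305

1.5305 bits


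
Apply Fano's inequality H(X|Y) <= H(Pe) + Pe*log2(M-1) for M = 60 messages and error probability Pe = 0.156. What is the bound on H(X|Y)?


H(Pe) = -Pe*log2(Pe) - (1-Pe)*log2(1-Pe) = -0.156*log2(0.156) - 0.844*log2(0.844) = 0.418140 + 0.206514 = 0.6247. Pe*log2(M-1) = 0.156*log2(59) = 0.917692. Bound = H(Pe) + Pe*log2(M-1) = 0.418140 + 0.206514 + 0.917692 = 1.5423

1.5423 bits


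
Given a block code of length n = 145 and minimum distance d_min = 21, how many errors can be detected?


Detection capability = d_min - 1 = 21 - 1 = 20

20 errors


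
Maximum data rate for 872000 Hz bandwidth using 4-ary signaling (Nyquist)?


Rate = 2 * B * log2(M) = 2 * 872000 * 2.0 = 3488000.0

3488000.0 bps


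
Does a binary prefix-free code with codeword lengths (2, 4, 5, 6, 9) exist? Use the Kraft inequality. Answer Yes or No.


Kraft sum = sum(2^(-l_i)) = 0.3613, need <= 1. Result: satisfied (a binary prefix-free code with these lengths exists)

Yes


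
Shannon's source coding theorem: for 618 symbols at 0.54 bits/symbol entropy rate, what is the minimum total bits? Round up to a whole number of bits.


Minimum bits >= n * H = 618 * 0.54 = 333.72, rounded up to a whole number of bits = 334

334 bits


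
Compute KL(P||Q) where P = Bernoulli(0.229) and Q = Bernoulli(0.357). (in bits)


KL = p*log2(p/q) + (1-p)*log2((1-p)/(1-q)) = 0.229*log2(0.229/0.357) + 0.771*log2(0.771/0.643) = 0.0552

0.0552 bits


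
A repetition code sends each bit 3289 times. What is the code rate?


Rate = k/n = 1/3289

1/3289


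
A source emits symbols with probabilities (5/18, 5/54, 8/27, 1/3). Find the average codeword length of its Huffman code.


Huffman construction (repeatedly merge the two least-probable nodes; each merge adds 1 bit to every symbol beneath it): 5/54 + 5/18 = 10/27; 8/27 + 1/3 = 17/27; 10/27 + 17/27 = 1. Resulting codeword lengths (in the order the probabilities were given): (2, 2, 2, 2). L_avg = sum(p_i * l_i) = 5/18*2 + 5/54*2 + 8/27*2 + 1/3*2 = 2

2.0 bits


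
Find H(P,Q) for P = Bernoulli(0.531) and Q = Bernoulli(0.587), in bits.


H(P,Q) = -p*log2(q) - (1-p)*log2(1-q). -0.531*log2(0.587) = 0.408109; -0.469*log2(0.413) = 0.598344. H(P,Q) = 0.408109 + 0.598344 = 1.0065

1.0065 bits


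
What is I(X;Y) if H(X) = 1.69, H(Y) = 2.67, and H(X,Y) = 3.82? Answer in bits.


I(X;Y) = H(X) + H(Y) - H(X,Y) = 1.69 + 2.67 - 3.82 = 0.54

0.54 bits


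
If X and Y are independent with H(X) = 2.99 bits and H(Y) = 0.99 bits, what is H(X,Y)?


For independent variables, H(X,Y) = H(X) + H(Y) = 2.99 + 0.99 = 3.98

3.98 bits


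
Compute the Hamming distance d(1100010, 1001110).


Count differing positions: . ^ . ^ ^ . . = 3 differences

3


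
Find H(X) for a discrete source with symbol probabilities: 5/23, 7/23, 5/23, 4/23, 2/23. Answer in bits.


H = -sum(p_i * log2(p_i)). Terms: -(5/23)*log2(5/23) = 0.478616; -(7/23)*log2(7/23) = 0.522324; -(5/23)*log2(5/23) = 0.478616; -(4/23)*log2(4/23) = 0.438880; -(2/23)*log2(2/23) = 0.306397. H = 0.478616 + 0.522324 + 0.478616 + 0.438880 + 0.306397 = 2.2248

2.2248 bits


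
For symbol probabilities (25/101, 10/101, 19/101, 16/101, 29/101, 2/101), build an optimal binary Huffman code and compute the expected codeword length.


Huffman construction (repeatedly merge the two least-probable nodes; each merge adds 1 bit to every symbol beneath it): 2/101 + 10/101 = 12/101; 12/101 + 16/101 = 28/101; 19/101 + 25/101 = 44/101; 28/101 + 29/101 = 57/101; 44/101 + 57/101 = 1. Resulting codeword lengths (in the order the probabilities were given): (2, 4, 2, 3, 2, 4). L_avg = sum(p_i * l_i) = 25/101*2 + 10/101*4 + 19/101*2 + 16/101*3 + 29/101*2 + 2/101*4 = 242/101 = 2.396

2.396 bits


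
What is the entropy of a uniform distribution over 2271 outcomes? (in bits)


H = log2(n) = log2(2271) = 11.1491

11.1491 bits


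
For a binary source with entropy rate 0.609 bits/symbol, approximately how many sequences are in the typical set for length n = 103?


log2|A_typical| = nH = 103 * 0.609 = 62.727, so |A_typical| ~ 2^62.727 = 7.633e+18

7.633e+18


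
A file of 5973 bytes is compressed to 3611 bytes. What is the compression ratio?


Ratio = original / compressed = 5973 / 3611 = 1.6541

1.6541


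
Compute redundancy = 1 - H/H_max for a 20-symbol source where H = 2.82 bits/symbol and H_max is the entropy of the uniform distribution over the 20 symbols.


H_max = log2(K) = log2(20) = 4.3219 bits/symbol. Redundancy = 1 - H/H_max = 1 - 2.82/4.3219 = 1 - 0.6525 = 0.3475

0.3475


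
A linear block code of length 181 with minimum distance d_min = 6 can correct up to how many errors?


Correction capability = floor((d-1)/2) = floor((6-1)/2) = 2

2 errors


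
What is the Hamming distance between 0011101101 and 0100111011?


Count differing positions: . ^ ^ ^ . ^ . ^ ^ . = 6 differences

6


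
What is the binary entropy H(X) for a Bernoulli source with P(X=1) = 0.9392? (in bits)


H = -p*log2(p) - (1-p)*log2(1-p). -0.9392*log2(0.9392) = 0.084994; -0.0608*log2(0.0608) = 0.245619. H = 0.084994 + 0.245619 = 0.3306

0.3306 bits


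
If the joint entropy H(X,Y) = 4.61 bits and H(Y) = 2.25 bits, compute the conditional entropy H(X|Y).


H(X|Y) = H(X,Y) - H(Y) = 4.61 - 2.25 = 2.36

2.36 bits


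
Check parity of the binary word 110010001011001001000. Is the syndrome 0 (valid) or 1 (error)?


Syndrome = XOR of all bits = 1 XOR 1 XOR 0 XOR 0 XOR 1 XOR 0 XOR 0 XOR 0 XOR 1 XOR 0 XOR 1 XOR 1 XOR 0 XOR 0 XOR 1 XOR 0 XOR 0 XOR 1 XOR 0 XOR 0 XOR 0 = 0

0


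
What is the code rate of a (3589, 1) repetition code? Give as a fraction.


Rate = k/n = 1/3589

1/3589


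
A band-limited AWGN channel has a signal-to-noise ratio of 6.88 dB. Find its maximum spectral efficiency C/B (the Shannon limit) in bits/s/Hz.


SNR_linear = 10^(6.88/10) = 4.8753; C/B = log2(1 + SNR_linear) = log2(1 + 4.8753) = 2.5547

2.5547 bits/s/Hz


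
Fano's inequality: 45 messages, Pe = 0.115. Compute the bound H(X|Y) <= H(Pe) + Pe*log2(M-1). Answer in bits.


H(Pe) = -Pe*log2(Pe) - (1-Pe)*log2(1-Pe) = -0.115*log2(0.115) - 0.885*log2(0.885) = 0.358834 + 0.155982 = 0.5148. Pe*log2(M-1) = 0.115*log2(44) = 0.627835. Bound = H(Pe) + Pe*log2(M-1) = 0.358834 + 0.155982 + 0.627835 = 1.1427

1.1427 bits


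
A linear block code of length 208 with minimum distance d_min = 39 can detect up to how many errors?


Detection capability = d_min - 1 = 39 - 1 = 38

38 errors


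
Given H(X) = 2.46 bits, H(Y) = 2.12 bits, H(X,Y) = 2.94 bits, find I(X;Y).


I(X;Y) = H(X) + H(Y) - H(X,Y) = 2.46 + 2.12 - 2.94 = 1.64

1.64 bits


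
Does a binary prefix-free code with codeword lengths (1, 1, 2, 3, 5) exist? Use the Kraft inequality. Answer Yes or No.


Kraft sum = sum(2^(-l_i)) = 1.4062, need <= 1. Result: violated (a binary prefix-free code with these lengths cannot exist)

No


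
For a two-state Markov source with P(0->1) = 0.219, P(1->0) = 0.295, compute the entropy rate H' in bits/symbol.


Stationary distribution: pi_0 = p10/(p01+p10) = 0.5739, pi_1 = 0.4261. Entropy rate H' = pi_0*H(p01) + pi_1*H(p10) = 0.5739*0.7583 + 0.4261*0.8751 = 0.8081

0.8081 bits/symbol


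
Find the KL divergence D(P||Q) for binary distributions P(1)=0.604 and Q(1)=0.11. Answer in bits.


KL = p*log2(p/q) + (1-p)*log2((1-p)/(1-q)) = 0.604*log2(0.604/0.11) + 0.396*log2(0.396/0.89) = 1.0214

1.0214 bits


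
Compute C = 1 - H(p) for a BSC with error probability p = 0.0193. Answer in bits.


H(p) = -p*log2(p) - (1-p)*log2(1-p) = -0.0193*log2(0.0193) - 0.9807*log2(0.9807) = 0.109918 + 0.027574 = 0.1375. C = 1 - H(p) = 1 - 0.1375 = 0.8625

0.8625 bits


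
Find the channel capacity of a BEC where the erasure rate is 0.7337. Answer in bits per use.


C = 1 - epsilon = 1 - 0.7337 = 0.2663

0.2663 bits


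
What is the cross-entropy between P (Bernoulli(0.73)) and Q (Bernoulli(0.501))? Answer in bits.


H(P,Q) = -p*log2(q) - (1-p)*log2(1-q). -0.73*log2(0.501) = 0.727896; -0.27*log2(0.499) = 0.270780. H(P,Q) = 0.727896 + 0.270780 = 0.9987

0.9987 bits


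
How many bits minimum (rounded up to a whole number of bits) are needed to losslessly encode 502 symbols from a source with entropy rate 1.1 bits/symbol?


Minimum bits >= n * H = 502 * 1.1 = 552.2, rounded up to a whole number of bits = 553

553 bits


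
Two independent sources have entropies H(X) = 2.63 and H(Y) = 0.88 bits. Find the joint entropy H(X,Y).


For independent variables, H(X,Y) = H(X) + H(Y) = 2.63 + 0.88 = 3.51

3.51 bits


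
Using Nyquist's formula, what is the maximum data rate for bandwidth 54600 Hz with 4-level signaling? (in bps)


Rate = 2 * B * log2(M) = 2 * 54600 * 2.0 = 218400.0

218400.0 bps


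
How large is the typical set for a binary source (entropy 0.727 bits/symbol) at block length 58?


log2|A_typical| = nH = 58 * 0.727 = 42.166, so |A_typical| ~ 2^42.166 = 4.934e+12

4.934e+12


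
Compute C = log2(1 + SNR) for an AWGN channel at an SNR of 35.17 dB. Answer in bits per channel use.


SNR_linear = 10^(35.17/10) = 3288.5163; C = log2(1 + SNR_linear) = log2(1 + 3288.5163) = 11.6837

11.6837 bits/channel use


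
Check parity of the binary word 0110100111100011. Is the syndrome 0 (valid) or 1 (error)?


Syndrome = XOR of all bits = 0 XOR 1 XOR 1 XOR 0 XOR 1 XOR 0 XOR 0 XOR 1 XOR 1 XOR 1 XOR 1 XOR 0 XOR 0 XOR 0 XOR 1 XOR 1 = 1

1


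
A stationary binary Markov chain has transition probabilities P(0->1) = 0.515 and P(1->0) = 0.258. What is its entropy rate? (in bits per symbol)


Stationary distribution: pi_0 = p10/(p01+p10) = 0.3338, pi_1 = 0.6662. Entropy rate H' = pi_0*H(p01) + pi_1*H(p10) = 0.3338*0.9994 + 0.6662*0.8237 = 0.8823

0.8823 bits/symbol


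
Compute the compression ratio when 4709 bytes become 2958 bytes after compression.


Ratio = original / compressed = 4709 / 2958 = 1.592

1.592


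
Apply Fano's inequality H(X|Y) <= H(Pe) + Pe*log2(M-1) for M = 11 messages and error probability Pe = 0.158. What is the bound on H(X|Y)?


H(Pe) = -Pe*log2(Pe) - (1-Pe)*log2(1-Pe) = -0.158*log2(0.158) - 0.842*log2(0.842) = 0.420597 + 0.208907 = 0.6295. Pe*log2(M-1) = 0.158*log2(10) = 0.524865. Bound = H(Pe) + Pe*log2(M-1) = 0.420597 + 0.208907 + 0.524865 = 1.1544

1.1544 bits


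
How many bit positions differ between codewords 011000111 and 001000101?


Count differing positions: . ^ . . . . . ^ . = 2 differences

2


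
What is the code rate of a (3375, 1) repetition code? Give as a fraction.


Rate = k/n = 1/3375

1/3375


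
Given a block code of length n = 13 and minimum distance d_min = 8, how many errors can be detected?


Detection capability = d_min - 1 = 8 - 1 = 7

7 errors


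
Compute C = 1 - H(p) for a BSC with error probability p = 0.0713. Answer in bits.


H(p) = -p*log2(p) - (1-p)*log2(1-p) = -0.0713*log2(0.0713) - 0.9287*log2(0.9287) = 0.271650 + 0.099107 = 0.3708. C = 1 - H(p) = 1 - 0.3708 = 0.6292

0.6292 bits


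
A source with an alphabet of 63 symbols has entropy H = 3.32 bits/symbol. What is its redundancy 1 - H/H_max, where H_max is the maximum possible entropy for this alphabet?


H_max = log2(K) = log2(63) = 5.9773 bits/symbol. Redundancy = 1 - H/H_max = 1 - 3.32/5.9773 = 1 - 0.5554 = 0.4446

0.4446


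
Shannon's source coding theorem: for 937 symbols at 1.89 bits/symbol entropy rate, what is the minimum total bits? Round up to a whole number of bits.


Minimum bits >= n * H = 937 * 1.89 = 1770.93, rounded up to a whole number of bits = 1771

1771 bits


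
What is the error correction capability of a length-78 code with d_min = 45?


Correction capability = floor((d-1)/2) = floor((45-1)/2) = 22

22 errors


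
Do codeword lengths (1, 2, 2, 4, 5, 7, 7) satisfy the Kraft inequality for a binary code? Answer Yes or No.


Kraft sum = sum(2^(-l_i)) = 1.1094, need <= 1. Result: violated (a binary prefix-free code with these lengths cannot exist)

No


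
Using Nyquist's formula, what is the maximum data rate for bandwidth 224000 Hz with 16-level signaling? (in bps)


Rate = 2 * B * log2(M) = 2 * 224000 * 4.0 = 1792000.0

1792000.0 bps


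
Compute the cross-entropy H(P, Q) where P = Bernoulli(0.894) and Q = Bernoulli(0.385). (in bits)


H(P,Q) = -p*log2(q) - (1-p)*log2(1-q). -0.894*log2(0.385) = 1.231100; -0.106*log2(0.615) = 0.074342. H(P,Q) = 1.231100 + 0.074342 = 1.3054

1.3054 bits


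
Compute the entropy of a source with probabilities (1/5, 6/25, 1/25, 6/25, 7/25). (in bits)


H = -sum(p_i * log2(p_i)). Terms: -(1/5)*log2(1/5) = 0.464386; -(6/25)*log2(6/25) = 0.494134; -(1/25)*log2(1/25) = 0.185754; -(6/25)*log2(6/25) = 0.494134; -(7/25)*log2(7/25) = 0.514220. H = 0.464386 + 0.494134 + 0.185754 + 0.494134 + 0.514220 = 2.1526

2.1526 bits


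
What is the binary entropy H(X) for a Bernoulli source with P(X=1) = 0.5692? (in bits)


H = -p*log2(p) - (1-p)*log2(1-p). -0.5692*log2(0.5692) = 0.462755; -0.4308*log2(0.4308) = 0.523383. H = 0.462755 + 0.523383 = 0.9861

0.9861 bits


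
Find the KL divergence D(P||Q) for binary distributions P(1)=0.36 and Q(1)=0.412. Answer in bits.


KL = p*log2(p/q) + (1-p)*log2((1-p)/(1-q)) = 0.36*log2(0.36/0.412) + 0.64*log2(0.64/0.588) = 0.0082

0.0082 bits


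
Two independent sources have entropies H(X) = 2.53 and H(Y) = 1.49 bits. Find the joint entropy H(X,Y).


For independent variables, H(X,Y) = H(X) + H(Y) = 2.53 + 1.49 = 4.02

4.02 bits


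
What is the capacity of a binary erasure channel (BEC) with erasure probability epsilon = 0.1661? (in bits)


C = 1 - epsilon = 1 - 0.1661 = 0.8339

0.8339 bits


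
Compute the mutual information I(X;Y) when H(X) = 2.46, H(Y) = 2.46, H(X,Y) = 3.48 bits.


I(X;Y) = H(X) + H(Y) - H(X,Y) = 2.46 + 2.46 - 3.48 = 1.44

1.44 bits


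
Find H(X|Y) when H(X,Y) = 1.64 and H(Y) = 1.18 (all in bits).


H(X|Y) = H(X,Y) - H(Y) = 1.64 - 1.18 = 0.46

0.46 bits


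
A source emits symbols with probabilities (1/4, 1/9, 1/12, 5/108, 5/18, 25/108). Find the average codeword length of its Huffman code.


Huffman construction (repeatedly merge the two least-probable nodes; each merge adds 1 bit to every symbol beneath it): 5/108 + 1/12 = 7/54; 1/9 + 7/54 = 13/54; 25/108 + 13/54 = 17/36; 1/4 + 5/18 = 19/36; 17/36 + 19/36 = 1. Resulting codeword lengths (in the order the probabilities were given): (2, 3, 4, 4, 2, 2). L_avg = sum(p_i * l_i) = 1/4*2 + 1/9*3 + 1/12*4 + 5/108*4 + 5/18*2 + 25/108*2 = 64/27 = 2.3704

2.3704 bits


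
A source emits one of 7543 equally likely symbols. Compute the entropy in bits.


H = log2(n) = log2(7543) = 12.8809

12.8809 bits


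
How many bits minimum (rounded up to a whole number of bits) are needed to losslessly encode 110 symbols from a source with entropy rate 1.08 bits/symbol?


Minimum bits >= n * H = 110 * 1.08 = 118.8, rounded up to a whole number of bits = 119

119 bits


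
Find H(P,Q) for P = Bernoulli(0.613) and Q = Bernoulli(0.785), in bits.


H(P,Q) = -p*log2(q) - (1-p)*log2(1-q). -0.613*log2(0.785) = 0.214081; -0.387*log2(0.215) = 0.858208. H(P,Q) = 0.214081 + 0.858208 = 1.0723

1.0723 bits


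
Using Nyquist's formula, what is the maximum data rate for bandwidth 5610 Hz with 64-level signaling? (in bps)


Rate = 2 * B * log2(M) = 2 * 5610 * 6.0 = 67320.0

67320.0 bps


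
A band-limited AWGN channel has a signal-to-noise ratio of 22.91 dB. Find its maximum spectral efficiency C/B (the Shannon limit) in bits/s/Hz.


SNR_linear = 10^(22.91/10) = 195.4339; C/B = log2(1 + SNR_linear) = log2(1 + 195.4339) = 7.6179

7.6179 bits/s/Hz


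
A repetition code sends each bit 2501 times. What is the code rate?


Rate = k/n = 1/2501

1/2501


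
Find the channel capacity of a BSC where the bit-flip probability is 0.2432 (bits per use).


H(p) = -p*log2(p) - (1-p)*log2(1-p) = -0.2432*log2(0.2432) - 0.7568*log2(0.7568) = 0.496076 + 0.304246 = 0.8003. C = 1 - H(p) = 1 - 0.8003 = 0.1997

0.1997 bits


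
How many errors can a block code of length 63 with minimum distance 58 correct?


Correction capability = floor((d-1)/2) = floor((58-1)/2) = 28

28 errors


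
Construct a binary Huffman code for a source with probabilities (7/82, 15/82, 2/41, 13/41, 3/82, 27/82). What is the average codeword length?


Huffman construction (repeatedly merge the two least-probable nodes; each merge adds 1 bit to every symbol beneath it): 3/82 + 2/41 = 7/82; 7/82 + 7/82 = 7/41; 7/41 + 15/82 = 29/82; 13/41 + 27/82 = 53/82; 29/82 + 53/82 = 1. Resulting codeword lengths (in the order the probabilities were given): (3, 2, 4, 2, 4, 2). L_avg = sum(p_i * l_i) = 7/82*3 + 15/82*2 + 2/41*4 + 13/41*2 + 3/82*4 + 27/82*2 = 185/82 = 2.2561

2.2561 bits


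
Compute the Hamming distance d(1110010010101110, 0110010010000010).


Count differing positions: ^ . . . . . . . . . ^ . ^ ^ . . = 4 differences

4


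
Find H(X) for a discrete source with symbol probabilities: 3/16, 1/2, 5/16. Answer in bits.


H = -sum(p_i * log2(p_i)). Terms: -(3/16)*log2(3/16) = 0.452820; -(1/2)*log2(1/2) = 0.500000; -(5/16)*log2(5/16) = 0.524397. H = 0.452820 + 0.500000 + 0.524397 = 1.4772

1.4772 bits


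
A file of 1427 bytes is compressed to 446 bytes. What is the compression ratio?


Ratio = original / compressed = 1427 / 446 = 3.1996

3.1996


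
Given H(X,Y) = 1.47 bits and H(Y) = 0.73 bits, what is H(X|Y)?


H(X|Y) = H(X,Y) - H(Y) = 1.47 - 0.73 = 0.74

0.74 bits


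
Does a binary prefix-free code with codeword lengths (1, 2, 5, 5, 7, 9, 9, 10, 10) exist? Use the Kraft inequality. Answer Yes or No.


Kraft sum = sum(2^(-l_i)) = 0.8262, need <= 1. Result: satisfied (a binary prefix-free code with these lengths exists)

Yes


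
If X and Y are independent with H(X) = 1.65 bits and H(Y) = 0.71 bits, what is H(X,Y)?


For independent variables, H(X,Y) = H(X) + H(Y) = 1.65 + 0.71 = 2.36

2.36 bits


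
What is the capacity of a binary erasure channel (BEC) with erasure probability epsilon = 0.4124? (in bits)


C = 1 - epsilon = 1 - 0.4124 = 0.5876

0.5876 bits


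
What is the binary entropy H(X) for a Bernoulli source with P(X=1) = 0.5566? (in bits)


H = -p*log2(p) - (1-p)*log2(1-p). -0.5566*log2(0.5566) = 0.470487; -0.4434*log2(0.4434) = 0.520250. H = 0.470487 + 0.520250 = 0.9907

0.9907 bits


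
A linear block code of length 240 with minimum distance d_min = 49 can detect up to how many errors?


Detection capability = d_min - 1 = 49 - 1 = 48

48 errors


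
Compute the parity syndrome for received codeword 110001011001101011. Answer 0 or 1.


Syndrome = XOR of all bits = 1 XOR 1 XOR 0 XOR 0 XOR 0 XOR 1 XOR 0 XOR 1 XOR 1 XOR 0 XOR 0 XOR 1 XOR 1 XOR 0 XOR 1 XOR 0 XOR 1 XOR 1 = 0

0


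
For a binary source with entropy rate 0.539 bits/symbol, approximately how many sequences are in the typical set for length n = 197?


log2|A_typical| = nH = 197 * 0.539 = 106.183, so |A_typical| ~ 2^106.183 = 9.210e+31

9.210e+31


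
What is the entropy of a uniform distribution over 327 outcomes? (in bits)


H = log2(n) = log2(327) = 8.3531

8.3531 bits


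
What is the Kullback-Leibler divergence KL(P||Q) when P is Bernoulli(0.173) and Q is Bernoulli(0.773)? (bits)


KL = p*log2(p/q) + (1-p)*log2((1-p)/(1-q)) = 0.173*log2(0.173/0.773) + 0.827*log2(0.827/0.227) = 1.1689

1.1689 bits


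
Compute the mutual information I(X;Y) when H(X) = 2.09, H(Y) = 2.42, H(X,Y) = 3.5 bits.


I(X;Y) = H(X) + H(Y) - H(X,Y) = 2.09 + 2.42 - 3.5 = 1.01

1.01 bits


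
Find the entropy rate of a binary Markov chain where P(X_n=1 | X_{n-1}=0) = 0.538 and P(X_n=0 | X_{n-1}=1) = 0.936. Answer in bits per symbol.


Stationary distribution: pi_0 = p10/(p01+p10) = 0.635, pi_1 = 0.365. Entropy rate H' = pi_0*H(p01) + pi_1*H(p10) = 0.635*0.9958 + 0.365*0.3431 = 0.7576

0.7576 bits/symbol


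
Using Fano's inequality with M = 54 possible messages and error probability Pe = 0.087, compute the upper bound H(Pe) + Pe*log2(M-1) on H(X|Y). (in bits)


H(Pe) = -Pe*log2(Pe) - (1-Pe)*log2(1-Pe) = -0.087*log2(0.087) - 0.913*log2(0.913) = 0.306487 + 0.119889 = 0.4264. Pe*log2(M-1) = 0.087*log2(53) = 0.498329. Bound = H(Pe) + Pe*log2(M-1) = 0.306487 + 0.119889 + 0.498329 = 0.9247

0.9247 bits


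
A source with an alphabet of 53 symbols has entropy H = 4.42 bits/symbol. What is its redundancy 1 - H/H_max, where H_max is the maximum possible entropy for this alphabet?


H_max = log2(K) = log2(53) = 5.7279 bits/symbol. Redundancy = 1 - H/H_max = 1 - 4.42/5.7279 = 1 - 0.7717 = 0.2283

0.2283


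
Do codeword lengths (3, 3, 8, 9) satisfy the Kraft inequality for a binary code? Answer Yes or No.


Kraft sum = sum(2^(-l_i)) = 0.2559, need <= 1. Result: satisfied (a binary prefix-free code with these lengths exists)

Yes


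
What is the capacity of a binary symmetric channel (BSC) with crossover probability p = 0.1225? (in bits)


H(p) = -p*log2(p) - (1-p)*log2(1-p) = -0.1225*log2(0.1225) - 0.8775*log2(0.8775) = 0.371070 + 0.165434 = 0.5365. C = 1 - H(p) = 1 - 0.5365 = 0.4635

0.4635 bits


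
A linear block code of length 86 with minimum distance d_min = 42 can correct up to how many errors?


Correction capability = floor((d-1)/2) = floor((42-1)/2) = 20

20 errors


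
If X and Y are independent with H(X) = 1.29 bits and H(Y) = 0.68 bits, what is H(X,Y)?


For independent variables, H(X,Y) = H(X) + H(Y) = 1.29 + 0.68 = 1.97

1.97 bits


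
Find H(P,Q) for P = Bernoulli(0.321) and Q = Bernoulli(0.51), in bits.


H(P,Q) = -p*log2(q) - (1-p)*log2(1-q). -0.321*log2(0.51) = 0.311829; -0.679*log2(0.49) = 0.698790. H(P,Q) = 0.311829 + 0.698790 = 1.0106

1.0106 bits


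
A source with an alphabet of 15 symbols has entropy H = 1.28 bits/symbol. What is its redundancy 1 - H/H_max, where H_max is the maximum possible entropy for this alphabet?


H_max = log2(K) = log2(15) = 3.9069 bits/symbol. Redundancy = 1 - H/H_max = 1 - 1.28/3.9069 = 1 - 0.3276 = 0.6724

0.6724


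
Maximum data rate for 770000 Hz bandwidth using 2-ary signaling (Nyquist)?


Rate = 2 * B * log2(M) = 2 * 770000 * 1.0 = 1540000.0

1540000.0 bps


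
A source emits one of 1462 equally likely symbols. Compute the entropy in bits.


H = log2(n) = log2(1462) = 10.5137

10.5137 bits


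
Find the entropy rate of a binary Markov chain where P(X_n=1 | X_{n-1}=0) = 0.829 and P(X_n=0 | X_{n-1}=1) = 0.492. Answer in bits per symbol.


Stationary distribution: pi_0 = p10/(p01+p10) = 0.3724, pi_1 = 0.6276. Entropy rate H' = pi_0*H(p01) + pi_1*H(p10) = 0.3724*0.66 + 0.6276*0.9998 = 0.8732

0.8732 bits/symbol


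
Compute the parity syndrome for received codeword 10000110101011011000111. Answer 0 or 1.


Syndrome = XOR of all bits = 1 XOR 0 XOR 0 XOR 0 XOR 0 XOR 1 XOR 1 XOR 0 XOR 1 XOR 0 XOR 1 XOR 0 XOR 1 XOR 1 XOR 0 XOR 1 XOR 1 XOR 0 XOR 0 XOR 0 XOR 1 XOR 1 XOR 1 = 0

0


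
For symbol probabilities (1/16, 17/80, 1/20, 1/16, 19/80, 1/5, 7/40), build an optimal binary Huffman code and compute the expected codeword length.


Huffman construction (repeatedly merge the two least-probable nodes; each merge adds 1 bit to every symbol beneath it): 1/20 + 1/16 = 9/80; 1/16 + 9/80 = 7/40; 7/40 + 7/40 = 7/20; 1/5 + 17/80 = 33/80; 19/80 + 7/20 = 47/80; 33/80 + 47/80 = 1. Resulting codeword lengths (in the order the probabilities were given): (5, 2, 5, 4, 2, 2, 3). L_avg = sum(p_i * l_i) = 1/16*5 + 17/80*2 + 1/20*5 + 1/16*4 + 19/80*2 + 1/5*2 + 7/40*3 = 211/80 = 2.6375

2.6375 bits


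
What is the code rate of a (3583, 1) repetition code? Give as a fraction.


Rate = k/n = 1/3583

1/3583


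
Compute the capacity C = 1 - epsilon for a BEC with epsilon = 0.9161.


C = 1 - epsilon = 1 - 0.9161 = 0.0839

0.0839 bits


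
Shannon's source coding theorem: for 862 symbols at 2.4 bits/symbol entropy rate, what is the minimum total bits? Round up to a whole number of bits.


Minimum bits >= n * H = 862 * 2.4 = 2068.8, rounded up to a whole number of bits = 2069

2069 bits


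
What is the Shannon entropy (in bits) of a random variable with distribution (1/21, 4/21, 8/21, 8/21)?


H = -sum(p_i * log2(p_i)). Terms: -(1/21)*log2(1/21) = 0.209158; -(4/21)*log2(4/21) = 0.455680; -(8/21)*log2(8/21) = 0.530407; -(8/21)*log2(8/21) = 0.530407. H = 0.209158 + 0.455680 + 0.530407 + 0.530407 = 1.7257

1.7257 bits


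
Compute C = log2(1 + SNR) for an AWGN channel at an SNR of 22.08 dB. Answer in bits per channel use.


SNR_linear = 10^(22.08/10) = 161.4359; C = log2(1 + SNR_linear) = log2(1 + 161.4359) = 7.3437

7.3437 bits/channel use


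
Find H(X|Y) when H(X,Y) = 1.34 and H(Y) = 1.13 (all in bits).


H(X|Y) = H(X,Y) - H(Y) = 1.34 - 1.13 = 0.21

0.21 bits


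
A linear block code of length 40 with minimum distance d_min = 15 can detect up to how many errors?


Detection capability = d_min - 1 = 15 - 1 = 14

14 errors


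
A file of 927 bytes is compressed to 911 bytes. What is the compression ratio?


Ratio = original / compressed = 927 / 911 = 1.0176

1.0176


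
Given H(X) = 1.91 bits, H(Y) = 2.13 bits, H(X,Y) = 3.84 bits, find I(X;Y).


I(X;Y) = H(X) + H(Y) - H(X,Y) = 1.91 + 2.13 - 3.84 = 0.2

0.2 bits


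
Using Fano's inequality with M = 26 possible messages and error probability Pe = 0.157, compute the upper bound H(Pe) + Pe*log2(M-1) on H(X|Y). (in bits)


H(Pe) = -Pe*log2(Pe) - (1-Pe)*log2(1-Pe) = -0.157*log2(0.157) - 0.843*log2(0.843) = 0.419373 + 0.207711 = 0.6271. Pe*log2(M-1) = 0.157*log2(25) = 0.729085. Bound = H(Pe) + Pe*log2(M-1) = 0.419373 + 0.207711 + 0.729085 = 1.3562

1.3562 bits


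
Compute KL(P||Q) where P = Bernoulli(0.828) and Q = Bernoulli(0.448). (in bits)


KL = p*log2(p/q) + (1-p)*log2((1-p)/(1-q)) = 0.828*log2(0.828/0.448) + 0.172*log2(0.172/0.552) = 0.4444

0.4444 bits


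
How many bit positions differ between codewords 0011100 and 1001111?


Count differing positions: ^ . ^ . . ^ ^ = 4 differences

4


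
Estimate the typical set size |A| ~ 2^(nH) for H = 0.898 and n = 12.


log2|A_typical| = nH = 12 * 0.898 = 10.776, so |A_typical| ~ 2^10.776 = 1.753e+03

1.753e+03


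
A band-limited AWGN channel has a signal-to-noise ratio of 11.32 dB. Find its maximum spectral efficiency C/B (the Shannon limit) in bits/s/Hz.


SNR_linear = 10^(11.32/10) = 13.5519; C/B = log2(1 + SNR_linear) = log2(1 + 13.5519) = 3.8631

3.8631 bits/s/Hz


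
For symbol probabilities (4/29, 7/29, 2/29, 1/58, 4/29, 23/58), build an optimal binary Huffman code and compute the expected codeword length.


Huffman construction (repeatedly merge the two least-probable nodes; each merge adds 1 bit to every symbol beneath it): 1/58 + 2/29 = 5/58; 5/58 + 4/29 = 13/58; 4/29 + 13/58 = 21/58; 7/29 + 21/58 = 35/58; 23/58 + 35/58 = 1. Resulting codeword lengths (in the order the probabilities were given): (4, 2, 5, 5, 3, 1). L_avg = sum(p_i * l_i) = 4/29*4 + 7/29*2 + 2/29*5 + 1/58*5 + 4/29*3 + 23/58*1 = 66/29 = 2.2759

2.2759 bits


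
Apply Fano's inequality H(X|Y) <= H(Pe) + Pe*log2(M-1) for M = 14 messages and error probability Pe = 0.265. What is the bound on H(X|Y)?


H(Pe) = -Pe*log2(Pe) - (1-Pe)*log2(1-Pe) = -0.265*log2(0.265) - 0.735*log2(0.735) = 0.507723 + 0.326475 = 0.8342. Pe*log2(M-1) = 0.265*log2(13) = 0.980617. Bound = H(Pe) + Pe*log2(M-1) = 0.507723 + 0.326475 + 0.980617 = 1.8148

1.8148 bits


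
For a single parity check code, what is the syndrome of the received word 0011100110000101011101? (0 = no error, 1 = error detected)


Syndrome = XOR of all bits = 0 XOR 0 XOR 1 XOR 1 XOR 1 XOR 0 XOR 0 XOR 1 XOR 1 XOR 0 XOR 0 XOR 0 XOR 0 XOR 1 XOR 0 XOR 1 XOR 0 XOR 1 XOR 1 XOR 1 XOR 0 XOR 1 = 1

1


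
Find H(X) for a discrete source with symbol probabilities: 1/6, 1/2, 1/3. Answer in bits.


H = -sum(p_i * log2(p_i)). Terms: -(1/6)*log2(1/6) = 0.430827; -(1/2)*log2(1/2) = 0.500000; -(1/3)*log2(1/3) = 0.528321. H = 0.430827 + 0.500000 + 0.528321 = 1.4591

1.4591 bits


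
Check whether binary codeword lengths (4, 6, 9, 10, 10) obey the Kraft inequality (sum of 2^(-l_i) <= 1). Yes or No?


Kraft sum = sum(2^(-l_i)) = 0.082, need <= 1. Result: satisfied (a binary prefix-free code with these lengths exists)

Yes


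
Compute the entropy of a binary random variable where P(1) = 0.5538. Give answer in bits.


H = -p*log2(p) - (1-p)*log2(1-p). -0.5538*log2(0.5538) = 0.472149; -0.4462*log2(0.4462) = 0.519483. H = 0.472149 + 0.519483 = 0.9916

0.9916 bits


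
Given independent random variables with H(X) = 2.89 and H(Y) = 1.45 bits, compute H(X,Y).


For independent variables, H(X,Y) = H(X) + H(Y) = 2.89 + 1.45 = 4.34

4.34 bits


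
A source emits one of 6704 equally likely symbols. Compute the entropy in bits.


H = log2(n) = log2(6704) = 12.7108

12.7108 bits


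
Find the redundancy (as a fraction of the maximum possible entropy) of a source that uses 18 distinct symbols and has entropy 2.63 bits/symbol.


H_max = log2(K) = log2(18) = 4.1699 bits/symbol. Redundancy = 1 - H/H_max = 1 - 2.63/4.1699 = 1 - 0.6307 = 0.3693

0.3693


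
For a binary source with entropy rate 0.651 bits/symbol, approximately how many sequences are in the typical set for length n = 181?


log2|A_typical| = nH = 181 * 0.651 = 117.831, so |A_typical| ~ 2^117.831 = 2.956e+35

2.956e+35


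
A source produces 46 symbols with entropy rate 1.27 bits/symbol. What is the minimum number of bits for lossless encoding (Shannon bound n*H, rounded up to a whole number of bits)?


Minimum bits >= n * H = 46 * 1.27 = 58.42, rounded up to a whole number of bits = 59

59 bits


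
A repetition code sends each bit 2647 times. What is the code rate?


Rate = k/n = 1/2647

1/2647


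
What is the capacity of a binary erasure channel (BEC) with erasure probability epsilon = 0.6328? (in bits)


C = 1 - epsilon = 1 - 0.6328 = 0.3672

0.3672 bits


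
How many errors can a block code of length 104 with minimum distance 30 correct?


Correction capability = floor((d-1)/2) = floor((30-1)/2) = 14

14 errors


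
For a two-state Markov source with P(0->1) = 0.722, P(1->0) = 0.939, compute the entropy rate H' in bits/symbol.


Stationary distribution: pi_0 = p10/(p01+p10) = 0.5653, pi_1 = 0.4347. Entropy rate H' = pi_0*H(p01) + pi_1*H(p10) = 0.5653*0.8527 + 0.4347*0.3314 = 0.6261

0.6261 bits/symbol


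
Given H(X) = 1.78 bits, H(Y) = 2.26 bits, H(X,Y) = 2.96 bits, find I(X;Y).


I(X;Y) = H(X) + H(Y) - H(X,Y) = 1.78 + 2.26 - 2.96 = 1.08

1.08 bits


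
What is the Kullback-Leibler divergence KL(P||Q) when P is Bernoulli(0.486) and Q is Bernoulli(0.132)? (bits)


KL = p*log2(p/q) + (1-p)*log2((1-p)/(1-q)) = 0.486*log2(0.486/0.132) + 0.514*log2(0.514/0.868) = 0.5253

0.5253 bits


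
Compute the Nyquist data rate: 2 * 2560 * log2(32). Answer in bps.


Rate = 2 * B * log2(M) = 2 * 2560 * 5.0 = 25600.0

25600.0 bps


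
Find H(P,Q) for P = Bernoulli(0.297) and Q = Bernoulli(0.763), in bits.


H(P,Q) = -p*log2(q) - (1-p)*log2(1-q). -0.297*log2(0.763) = 0.115903; -0.703*log2(0.237) = 1.460160. H(P,Q) = 0.115903 + 1.460160 = 1.5761

1.5761 bits


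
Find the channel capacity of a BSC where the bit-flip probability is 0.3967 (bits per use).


H(p) = -p*log2(p) - (1-p)*log2(1-p) = -0.3967*log2(0.3967) - 0.6033*log2(0.6033) = 0.529150 + 0.439837 = 0.969. C = 1 - H(p) = 1 - 0.969 = 0.031

0.031 bits


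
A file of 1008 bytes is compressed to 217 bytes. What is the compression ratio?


Ratio = original / compressed = 1008 / 217 = 4.6452

4.6452


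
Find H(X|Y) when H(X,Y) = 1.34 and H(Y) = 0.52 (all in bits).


H(X|Y) = H(X,Y) - H(Y) = 1.34 - 0.52 = 0.82

0.82 bits


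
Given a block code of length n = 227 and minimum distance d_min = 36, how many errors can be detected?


Detection capability = d_min - 1 = 36 - 1 = 35

35 errors


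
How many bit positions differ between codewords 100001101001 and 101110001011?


Count differing positions: . . ^ ^ ^ ^ ^ . . . ^ . = 6 differences

6


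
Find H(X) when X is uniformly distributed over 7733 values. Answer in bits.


H = log2(n) = log2(7733) = 12.9168

12.9168 bits


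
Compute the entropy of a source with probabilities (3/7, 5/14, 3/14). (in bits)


H = -sum(p_i * log2(p_i)). Terms: -(3/7)*log2(3/7) = 0.523882; -(5/14)*log2(5/14) = 0.530510; -(3/14)*log2(3/14) = 0.476227. H = 0.523882 + 0.530510 + 0.476227 = 1.5306

1.5306 bits


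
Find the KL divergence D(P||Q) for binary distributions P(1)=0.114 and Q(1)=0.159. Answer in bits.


KL = p*log2(p/q) + (1-p)*log2((1-p)/(1-q)) = 0.114*log2(0.114/0.159) + 0.886*log2(0.886/0.841) = 0.0119

0.0119 bits


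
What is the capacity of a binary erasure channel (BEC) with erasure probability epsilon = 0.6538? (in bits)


C = 1 - epsilon = 1 - 0.6538 = 0.3462

0.3462 bits


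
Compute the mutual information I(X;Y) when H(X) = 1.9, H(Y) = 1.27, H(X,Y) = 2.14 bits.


I(X;Y) = H(X) + H(Y) - H(X,Y) = 1.9 + 1.27 - 2.14 = 1.03

1.03 bits


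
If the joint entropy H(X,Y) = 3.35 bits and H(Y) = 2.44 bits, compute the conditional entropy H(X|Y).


H(X|Y) = H(X,Y) - H(Y) = 3.35 - 2.44 = 0.91

0.91 bits


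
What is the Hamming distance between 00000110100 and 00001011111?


Count differing positions: . . . . ^ ^ . ^ . ^ ^ = 5 differences

5


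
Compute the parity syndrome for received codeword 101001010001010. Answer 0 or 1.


Syndrome = XOR of all bits = 1 XOR 0 XOR 1 XOR 0 XOR 0 XOR 1 XOR 0 XOR 1 XOR 0 XOR 0 XOR 0 XOR 1 XOR 0 XOR 1 XOR 0 = 0

0


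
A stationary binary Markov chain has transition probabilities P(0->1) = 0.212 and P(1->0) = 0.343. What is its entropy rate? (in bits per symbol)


Stationary distribution: pi_0 = p10/(p01+p10) = 0.618, pi_1 = 0.382. Entropy rate H' = pi_0*H(p01) + pi_1*H(p10) = 0.618*0.7453 + 0.382*0.9277 = 0.815

0.815 bits/symbol


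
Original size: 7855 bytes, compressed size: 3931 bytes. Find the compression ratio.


Ratio = original / compressed = 7855 / 3931 = 1.9982

1.9982


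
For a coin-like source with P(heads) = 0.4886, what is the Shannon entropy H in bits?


H = -p*log2(p) - (1-p)*log2(1-p). -0.4886*log2(0.4886) = 0.504858; -0.5114*log2(0.5114) = 0.494767. H = 0.504858 + 0.494767 = 0.9996

0.9996 bits


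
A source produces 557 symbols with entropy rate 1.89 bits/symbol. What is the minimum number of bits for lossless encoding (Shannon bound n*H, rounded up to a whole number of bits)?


Minimum bits >= n * H = 557 * 1.89 = 1052.73, rounded up to a whole number of bits = 1053

1053 bits


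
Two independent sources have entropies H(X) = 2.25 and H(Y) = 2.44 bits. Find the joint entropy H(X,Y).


For independent variables, H(X,Y) = H(X) + H(Y) = 2.25 + 2.44 = 4.69

4.69 bits


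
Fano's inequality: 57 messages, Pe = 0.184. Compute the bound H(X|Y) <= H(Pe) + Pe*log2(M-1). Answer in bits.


H(Pe) = -Pe*log2(Pe) - (1-Pe)*log2(1-Pe) = -0.184*log2(0.184) - 0.816*log2(0.816) = 0.449369 + 0.239381 = 0.6887. Pe*log2(M-1) = 0.184*log2(56) = 1.068553. Bound = H(Pe) + Pe*log2(M-1) = 0.449369 + 0.239381 + 1.068553 = 1.7573

1.7573 bits


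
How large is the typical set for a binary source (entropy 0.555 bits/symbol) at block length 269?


log2|A_typical| = nH = 269 * 0.555 = 149.295, so |A_typical| ~ 2^149.295 = 8.755e+44

8.755e+44


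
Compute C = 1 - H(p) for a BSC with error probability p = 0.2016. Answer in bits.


H(p) = -p*log2(p) - (1-p)*log2(1-p) = -0.2016*log2(0.2016) - 0.7984*log2(0.7984) = 0.465783 + 0.259333 = 0.7251. C = 1 - H(p) = 1 - 0.7251 = 0.2749

0.2749 bits


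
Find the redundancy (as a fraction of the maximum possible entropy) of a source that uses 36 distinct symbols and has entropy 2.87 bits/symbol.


H_max = log2(K) = log2(36) = 5.1699 bits/symbol. Redundancy = 1 - H/H_max = 1 - 2.87/5.1699 = 1 - 0.5551 = 0.4449

0.4449


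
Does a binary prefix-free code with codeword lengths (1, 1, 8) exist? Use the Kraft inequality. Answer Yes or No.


Kraft sum = sum(2^(-l_i)) = 1.0039, need <= 1. Result: violated (a binary prefix-free code with these lengths cannot exist)

No


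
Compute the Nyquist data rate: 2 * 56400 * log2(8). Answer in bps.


Rate = 2 * B * log2(M) = 2 * 56400 * 3.0 = 338400.0

338400.0 bps


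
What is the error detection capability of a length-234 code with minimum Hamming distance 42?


Detection capability = d_min - 1 = 42 - 1 = 41

41 errors


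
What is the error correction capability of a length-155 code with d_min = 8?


Correction capability = floor((d-1)/2) = floor((8-1)/2) = 3

3 errors
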